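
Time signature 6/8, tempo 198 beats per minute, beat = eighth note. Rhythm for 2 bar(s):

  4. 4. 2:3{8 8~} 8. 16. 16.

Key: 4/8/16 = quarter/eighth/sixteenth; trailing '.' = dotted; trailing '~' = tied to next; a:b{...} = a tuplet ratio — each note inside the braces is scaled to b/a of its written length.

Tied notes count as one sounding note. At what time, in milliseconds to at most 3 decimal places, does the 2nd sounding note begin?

1. 0.0ms @ 0 + 909.091ms (3)
2. 909.091ms @ 3 + 909.091ms (3)
3. 1818.182ms @ 6 + 454.545ms (3/2)
4. 2272.727ms @ 15/2 + 909.091ms (3)
5. 3181.818ms @ 21/2 + 227.273ms (3/4)
6. 3409.091ms @ 45/4 + 227.273ms (3/4)

note 2 onset = 3b = 909.091ms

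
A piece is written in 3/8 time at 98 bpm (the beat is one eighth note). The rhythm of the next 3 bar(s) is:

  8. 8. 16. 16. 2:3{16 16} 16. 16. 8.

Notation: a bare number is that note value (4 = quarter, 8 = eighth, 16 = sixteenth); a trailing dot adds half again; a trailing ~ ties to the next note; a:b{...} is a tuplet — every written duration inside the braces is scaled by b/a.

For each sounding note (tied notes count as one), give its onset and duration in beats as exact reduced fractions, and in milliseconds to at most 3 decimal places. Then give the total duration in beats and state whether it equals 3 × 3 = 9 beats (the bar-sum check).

1) 0.0ms=0b +918.367ms=3/2b
2) 918.367ms=3/2b +918.367ms=3/2b
3) 1836.735ms=3b +459.184ms=3/4b
4) 2295.918ms=15/4b +459.184ms=3/4b
5) 2755.102ms=9/2b +459.184ms=3/4b
6) 3214.286ms=21/4b +459.184ms=3/4b
7) 3673.469ms=6b +459.184ms=3/4b
8) 4132.653ms=27/4b +459.184ms=3/4b
9) 4591.837ms=15/2b +918.367ms=3/2b
Σ=9b of 9 (98bpm 3/8) — PASS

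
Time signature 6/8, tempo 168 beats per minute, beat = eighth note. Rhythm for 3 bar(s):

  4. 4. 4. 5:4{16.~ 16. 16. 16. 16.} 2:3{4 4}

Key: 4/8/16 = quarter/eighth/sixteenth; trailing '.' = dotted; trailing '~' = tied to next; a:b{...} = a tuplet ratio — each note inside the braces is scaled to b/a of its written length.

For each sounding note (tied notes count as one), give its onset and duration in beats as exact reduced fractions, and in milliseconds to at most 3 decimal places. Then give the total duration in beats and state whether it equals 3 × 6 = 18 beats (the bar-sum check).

1) 0.0ms=0b +1071.429ms=3b
2) 1071.429ms=3b +1071.429ms=3b
3) 2142.857ms=6b +1071.429ms=3b
4) 3214.286ms=9b +428.571ms=6/5b
5) 3642.857ms=51/5b +214.286ms=3/5b
6) 3857.143ms=54/5b +214.286ms=3/5b
7) 4071.429ms=57/5b +214.286ms=3/5b
8) 4285.714ms=12b +1071.429ms=3b
9) 5357.143ms=15b +1071.429ms=3b
Σ=18b of 18 (168bpm 6/8) — PASS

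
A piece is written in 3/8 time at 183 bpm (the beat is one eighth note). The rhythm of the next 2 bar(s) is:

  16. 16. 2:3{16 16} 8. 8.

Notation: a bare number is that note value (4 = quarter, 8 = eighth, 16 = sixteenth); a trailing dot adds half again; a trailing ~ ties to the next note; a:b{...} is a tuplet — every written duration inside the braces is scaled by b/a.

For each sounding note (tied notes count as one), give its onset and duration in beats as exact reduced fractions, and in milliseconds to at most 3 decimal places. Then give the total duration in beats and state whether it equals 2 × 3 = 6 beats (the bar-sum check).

1) 0.0ms=0b +245.902ms=3/4b
2) 245.902ms=3/4b +245.902ms=3/4b
3) 491.803ms=3/2b +245.902ms=3/4b
4) 737.705ms=9/4b +245.902ms=3/4b
5) 983.607ms=3b +491.803ms=3/2b
6) 1475.41ms=9/2b +491.803ms=3/2b
Σ=6b of 6 (183bpm 3/8) — PASS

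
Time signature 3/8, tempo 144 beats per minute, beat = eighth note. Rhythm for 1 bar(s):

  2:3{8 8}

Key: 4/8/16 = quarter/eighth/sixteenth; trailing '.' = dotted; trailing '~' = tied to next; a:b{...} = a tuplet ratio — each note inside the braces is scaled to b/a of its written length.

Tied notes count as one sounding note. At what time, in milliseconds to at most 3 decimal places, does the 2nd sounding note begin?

note 2 onset = 3/2b = 625.0ms

1. 0.0ms @ 0 + 625.0ms (3/2)
2. 625.0ms @ 3/2 + 625.0ms (3/2)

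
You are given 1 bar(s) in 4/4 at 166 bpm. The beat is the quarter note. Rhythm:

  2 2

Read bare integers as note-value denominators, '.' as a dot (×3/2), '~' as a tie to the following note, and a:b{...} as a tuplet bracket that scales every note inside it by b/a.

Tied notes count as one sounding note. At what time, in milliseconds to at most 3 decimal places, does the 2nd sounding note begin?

note 2 onset = 2b = 722.892ms

1. 0.0ms @ 0 + 722.892ms (2)
2. 722.892ms @ 2 + 722.892ms (2)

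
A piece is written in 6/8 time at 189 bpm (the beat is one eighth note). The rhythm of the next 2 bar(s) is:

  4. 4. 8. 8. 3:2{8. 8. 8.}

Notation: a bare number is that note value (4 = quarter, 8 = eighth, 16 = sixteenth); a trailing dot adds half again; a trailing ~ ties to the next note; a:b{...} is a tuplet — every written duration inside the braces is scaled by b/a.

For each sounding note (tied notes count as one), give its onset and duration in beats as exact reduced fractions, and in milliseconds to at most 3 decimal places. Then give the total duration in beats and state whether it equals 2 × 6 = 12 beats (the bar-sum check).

1) 0.0ms=0b +952.381ms=3b
2) 952.381ms=3b +952.381ms=3b
3) 1904.762ms=6b +476.19ms=3/2b
4) 2380.952ms=15/2b +476.19ms=3/2b
5) 2857.143ms=9b +317.46ms=1b
6) 3174.603ms=10b +317.46ms=1b
7) 3492.063ms=11b +317.46ms=1b
Σ=12b of 12 (189bpm 6/8) — PASS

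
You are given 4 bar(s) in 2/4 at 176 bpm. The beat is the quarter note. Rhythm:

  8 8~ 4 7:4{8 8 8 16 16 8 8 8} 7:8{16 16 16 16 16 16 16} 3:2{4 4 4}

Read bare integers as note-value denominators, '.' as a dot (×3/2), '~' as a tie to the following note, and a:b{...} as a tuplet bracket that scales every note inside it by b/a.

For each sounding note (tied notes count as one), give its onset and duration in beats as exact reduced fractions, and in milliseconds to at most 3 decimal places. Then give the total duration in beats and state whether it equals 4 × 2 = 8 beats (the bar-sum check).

1) 0.0ms=0b +170.455ms=1/2b
2) 170.455ms=1/2b +511.364ms=3/2b
3) 681.818ms=2b +97.403ms=2/7b
4) 779.221ms=16/7b +97.403ms=2/7b
5) 876.623ms=18/7b +97.403ms=2/7b
6) 974.026ms=20/7b +48.701ms=1/7b
7) 1022.727ms=3b +48.701ms=1/7b
8) 1071.429ms=22/7b +97.403ms=2/7b
9) 1168.831ms=24/7b +97.403ms=2/7b
10) 1266.234ms=26/7b +97.403ms=2/7b
11) 1363.636ms=4b +97.403ms=2/7b
12) 1461.039ms=30/7b +97.403ms=2/7b
13) 1558.442ms=32/7b +97.403ms=2/7b
14) 1655.844ms=34/7b +97.403ms=2/7b
15) 1753.247ms=36/7b +97.403ms=2/7b
16) 1850.649ms=38/7b +97.403ms=2/7b
17) 1948.052ms=40/7b +97.403ms=2/7b
18) 2045.455ms=6b +227.273ms=2/3b
19) 2272.727ms=20/3b +227.273ms=2/3b
20) 2500.0ms=22/3b +227.273ms=2/3b
Σ=8b of 8 (176bpm 2/4) — PASS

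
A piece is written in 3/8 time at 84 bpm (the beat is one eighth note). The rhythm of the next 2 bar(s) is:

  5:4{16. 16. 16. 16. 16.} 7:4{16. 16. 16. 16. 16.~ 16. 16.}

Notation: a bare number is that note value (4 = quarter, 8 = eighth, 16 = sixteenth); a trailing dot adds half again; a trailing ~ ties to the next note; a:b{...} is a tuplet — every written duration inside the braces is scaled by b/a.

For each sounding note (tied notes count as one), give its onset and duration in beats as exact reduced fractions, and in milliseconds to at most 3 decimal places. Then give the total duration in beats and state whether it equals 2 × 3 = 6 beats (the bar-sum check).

1) 0.0ms=0b +428.571ms=3/5b
2) 428.571ms=3/5b +428.571ms=3/5b
3) 857.143ms=6/5b +428.571ms=3/5b
4) 1285.714ms=9/5b +428.571ms=3/5b
5) 1714.286ms=12/5b +428.571ms=3/5b
6) 2142.857ms=3b +306.122ms=3/7b
7) 2448.98ms=24/7b +306.122ms=3/7b
8) 2755.102ms=27/7b +306.122ms=3/7b
9) 3061.224ms=30/7b +306.122ms=3/7b
10) 3367.347ms=33/7b +612.245ms=6/7b
11) 3979.592ms=39/7b +306.122ms=3/7b
Σ=6b of 6 (84bpm 3/8) — PASS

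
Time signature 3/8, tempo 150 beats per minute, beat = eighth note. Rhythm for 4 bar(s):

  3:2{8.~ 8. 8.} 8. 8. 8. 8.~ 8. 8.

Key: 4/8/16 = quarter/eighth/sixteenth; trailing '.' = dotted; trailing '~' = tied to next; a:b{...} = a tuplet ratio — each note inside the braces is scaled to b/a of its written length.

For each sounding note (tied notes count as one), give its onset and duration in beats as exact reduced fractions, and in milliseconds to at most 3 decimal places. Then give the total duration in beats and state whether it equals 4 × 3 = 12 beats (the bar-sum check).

1) 0.0ms=0b +800.0ms=2b
2) 800.0ms=2b +400.0ms=1b
3) 1200.0ms=3b +600.0ms=3/2b
4) 1800.0ms=9/2b +600.0ms=3/2b
5) 2400.0ms=6b +600.0ms=3/2b
6) 3000.0ms=15/2b +1200.0ms=3b
7) 4200.0ms=21/2b +600.0ms=3/2b
Σ=12b of 12 (150bpm 3/8) — PASS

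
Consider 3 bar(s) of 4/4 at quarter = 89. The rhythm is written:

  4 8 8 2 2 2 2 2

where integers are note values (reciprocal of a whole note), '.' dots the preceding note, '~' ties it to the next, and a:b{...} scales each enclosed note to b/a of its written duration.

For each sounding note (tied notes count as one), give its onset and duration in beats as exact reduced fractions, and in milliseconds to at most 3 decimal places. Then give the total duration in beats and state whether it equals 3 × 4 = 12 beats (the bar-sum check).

1) 0.0ms=0b +674.157ms=1b
2) 674.157ms=1b +337.079ms=1/2b
3) 1011.236ms=3/2b +337.079ms=1/2b
4) 1348.315ms=2b +1348.315ms=2b
5) 2696.629ms=4b +1348.315ms=2b
6) 4044.944ms=6b +1348.315ms=2b
7) 5393.258ms=8b +1348.315ms=2b
8) 6741.573ms=10b +1348.315ms=2b
Σ=12b of 12 (89bpm 4/4) — PASS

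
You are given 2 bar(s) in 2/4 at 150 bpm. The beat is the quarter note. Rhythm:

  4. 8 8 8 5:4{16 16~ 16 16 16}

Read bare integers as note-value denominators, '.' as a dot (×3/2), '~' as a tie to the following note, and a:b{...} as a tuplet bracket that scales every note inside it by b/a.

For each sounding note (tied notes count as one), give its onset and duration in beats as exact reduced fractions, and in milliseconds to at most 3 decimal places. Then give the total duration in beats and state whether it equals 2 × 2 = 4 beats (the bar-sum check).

1) 0.0ms=0b +600.0ms=3/2b
2) 600.0ms=3/2b +200.0ms=1/2b
3) 800.0ms=2b +200.0ms=1/2b
4) 1000.0ms=5/2b +200.0ms=1/2b
5) 1200.0ms=3b +80.0ms=1/5b
6) 1280.0ms=16/5b +160.0ms=2/5b
7) 1440.0ms=18/5b +80.0ms=1/5b
8) 1520.0ms=19/5b +80.0ms=1/5b
Σ=4b of 4 (150bpm 2/4) — PASS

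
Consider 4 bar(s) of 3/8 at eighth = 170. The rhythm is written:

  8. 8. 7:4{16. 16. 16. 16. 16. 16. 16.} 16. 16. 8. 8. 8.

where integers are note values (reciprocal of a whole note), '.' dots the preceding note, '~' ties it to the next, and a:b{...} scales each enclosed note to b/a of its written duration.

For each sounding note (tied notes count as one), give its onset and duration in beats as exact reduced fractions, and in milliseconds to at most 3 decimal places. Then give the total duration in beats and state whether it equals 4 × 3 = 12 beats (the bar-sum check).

1) 0.0ms=0b +529.412ms=3/2b
2) 529.412ms=3/2b +529.412ms=3/2b
3) 1058.824ms=3b +151.261ms=3/7b
4) 1210.084ms=24/7b +151.261ms=3/7b
5) 1361.345ms=27/7b +151.261ms=3/7b
6) 1512.605ms=30/7b +151.261ms=3/7b
7) 1663.866ms=33/7b +151.261ms=3/7b
8) 1815.126ms=36/7b +151.261ms=3/7b
9) 1966.387ms=39/7b +151.261ms=3/7b
10) 2117.647ms=6b +264.706ms=3/4b
11) 2382.353ms=27/4b +264.706ms=3/4b
12) 2647.059ms=15/2b +529.412ms=3/2b
13) 3176.471ms=9b +529.412ms=3/2b
14) 3705.882ms=21/2b +529.412ms=3/2b
Σ=12b of 12 (170bpm 3/8) — PASS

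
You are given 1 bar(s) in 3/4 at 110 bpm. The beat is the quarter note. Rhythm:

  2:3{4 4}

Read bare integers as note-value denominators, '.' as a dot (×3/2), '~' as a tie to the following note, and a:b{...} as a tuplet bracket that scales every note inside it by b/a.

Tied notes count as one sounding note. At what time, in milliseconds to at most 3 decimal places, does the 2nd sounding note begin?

note 2 onset = 3/2b = 818.182ms

1. 0.0ms @ 0 + 818.182ms (3/2)
2. 818.182ms @ 3/2 + 818.182ms (3/2)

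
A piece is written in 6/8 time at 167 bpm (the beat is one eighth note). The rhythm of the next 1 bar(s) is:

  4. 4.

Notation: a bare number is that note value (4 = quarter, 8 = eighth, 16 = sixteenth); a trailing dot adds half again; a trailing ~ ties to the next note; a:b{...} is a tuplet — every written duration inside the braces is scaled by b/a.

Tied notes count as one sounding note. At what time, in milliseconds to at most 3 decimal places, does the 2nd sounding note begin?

1. 0.0ms @ 0 + 1077.844ms (3)
2. 1077.844ms @ 3 + 1077.844ms (3)

note 2 onset = 3b = 1077.844ms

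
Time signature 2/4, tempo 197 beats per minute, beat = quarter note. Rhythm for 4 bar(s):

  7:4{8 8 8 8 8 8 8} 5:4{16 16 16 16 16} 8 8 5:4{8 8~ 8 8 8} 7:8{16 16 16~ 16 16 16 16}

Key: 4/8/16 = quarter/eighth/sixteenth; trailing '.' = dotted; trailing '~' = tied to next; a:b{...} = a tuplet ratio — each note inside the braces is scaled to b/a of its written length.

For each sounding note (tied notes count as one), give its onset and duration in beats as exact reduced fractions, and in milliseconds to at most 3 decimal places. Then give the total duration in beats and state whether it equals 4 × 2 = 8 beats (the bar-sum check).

1) 0.0ms=0b +87.02ms=2/7b
2) 87.02ms=2/7b +87.02ms=2/7b
3) 174.039ms=4/7b +87.02ms=2/7b
4) 261.059ms=6/7b +87.02ms=2/7b
5) 348.078ms=8/7b +87.02ms=2/7b
6) 435.098ms=10/7b +87.02ms=2/7b
7) 522.117ms=12/7b +87.02ms=2/7b
8) 609.137ms=2b +60.914ms=1/5b
9) 670.051ms=11/5b +60.914ms=1/5b
10) 730.964ms=12/5b +60.914ms=1/5b
11) 791.878ms=13/5b +60.914ms=1/5b
12) 852.792ms=14/5b +60.914ms=1/5b
13) 913.706ms=3b +152.284ms=1/2b
14) 1065.99ms=7/2b +152.284ms=1/2b
15) 1218.274ms=4b +121.827ms=2/5b
16) 1340.102ms=22/5b +243.655ms=4/5b
17) 1583.756ms=26/5b +121.827ms=2/5b
18) 1705.584ms=28/5b +121.827ms=2/5b
19) 1827.411ms=6b +87.02ms=2/7b
20) 1914.431ms=44/7b +87.02ms=2/7b
21) 2001.45ms=46/7b +174.039ms=4/7b
22) 2175.489ms=50/7b +87.02ms=2/7b
23) 2262.509ms=52/7b +87.02ms=2/7b
24) 2349.529ms=54/7b +87.02ms=2/7b
Σ=8b of 8 (197bpm 2/4) — PASS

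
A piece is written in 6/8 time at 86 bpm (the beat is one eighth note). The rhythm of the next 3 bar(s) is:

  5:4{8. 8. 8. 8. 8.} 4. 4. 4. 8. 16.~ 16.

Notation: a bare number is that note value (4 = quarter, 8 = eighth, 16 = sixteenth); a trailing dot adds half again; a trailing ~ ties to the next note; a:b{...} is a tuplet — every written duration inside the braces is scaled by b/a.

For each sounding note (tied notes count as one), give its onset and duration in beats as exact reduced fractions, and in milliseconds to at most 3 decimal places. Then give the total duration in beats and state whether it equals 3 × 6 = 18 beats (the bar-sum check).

1) 0.0ms=0b +837.209ms=6/5b
2) 837.209ms=6/5b +837.209ms=6/5b
3) 1674.419ms=12/5b +837.209ms=6/5b
4) 2511.628ms=18/5b +837.209ms=6/5b
5) 3348.837ms=24/5b +837.209ms=6/5b
6) 4186.047ms=6b +2093.023ms=3b
7) 6279.07ms=9b +2093.023ms=3b
8) 8372.093ms=12b +2093.023ms=3b
9) 10465.116ms=15b +1046.512ms=3/2b
10) 11511.628ms=33/2b +1046.512ms=3/2b
Σ=18b of 18 (86bpm 6/8) — PASS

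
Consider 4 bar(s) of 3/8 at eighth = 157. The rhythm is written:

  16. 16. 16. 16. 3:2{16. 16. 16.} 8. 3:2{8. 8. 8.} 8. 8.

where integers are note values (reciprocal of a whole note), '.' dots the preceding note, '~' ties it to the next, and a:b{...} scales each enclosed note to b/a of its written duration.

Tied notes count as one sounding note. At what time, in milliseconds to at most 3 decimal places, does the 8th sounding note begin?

1. 0.0ms @ 0 + 286.624ms (3/4)
2. 286.624ms @ 3/4 + 286.624ms (3/4)
3. 573.248ms @ 3/2 + 286.624ms (3/4)
4. 859.873ms @ 9/4 + 286.624ms (3/4)
5. 1146.497ms @ 3 + 191.083ms (1/2)
6. 1337.58ms @ 7/2 + 191.083ms (1/2)
7. 1528.662ms @ 4 + 191.083ms (1/2)
8. 1719.745ms @ 9/2 + 573.248ms (3/2)
9. 2292.994ms @ 6 + 382.166ms (1)
10. 2675.159ms @ 7 + 382.166ms (1)
11. 3057.325ms @ 8 + 382.166ms (1)
12. 3439.49ms @ 9 + 573.248ms (3/2)
13. 4012.739ms @ 21/2 + 573.248ms (3/2)

note 8 onset = 9/2b = 1719.745ms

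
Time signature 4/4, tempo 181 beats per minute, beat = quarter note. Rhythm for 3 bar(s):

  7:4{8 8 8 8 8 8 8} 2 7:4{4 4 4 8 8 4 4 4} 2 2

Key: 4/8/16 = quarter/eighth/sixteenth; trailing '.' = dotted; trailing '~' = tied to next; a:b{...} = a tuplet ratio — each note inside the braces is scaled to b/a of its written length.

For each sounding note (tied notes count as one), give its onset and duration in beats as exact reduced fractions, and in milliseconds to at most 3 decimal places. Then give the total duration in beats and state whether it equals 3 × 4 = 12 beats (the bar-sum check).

1) 0.0ms=0b +94.712ms=2/7b
2) 94.712ms=2/7b +94.712ms=2/7b
3) 189.424ms=4/7b +94.712ms=2/7b
4) 284.136ms=6/7b +94.712ms=2/7b
5) 378.848ms=8/7b +94.712ms=2/7b
6) 473.56ms=10/7b +94.712ms=2/7b
7) 568.272ms=12/7b +94.712ms=2/7b
8) 662.983ms=2b +662.983ms=2b
9) 1325.967ms=4b +189.424ms=4/7b
10) 1515.391ms=32/7b +189.424ms=4/7b
11) 1704.815ms=36/7b +189.424ms=4/7b
12) 1894.238ms=40/7b +94.712ms=2/7b
13) 1988.95ms=6b +94.712ms=2/7b
14) 2083.662ms=44/7b +189.424ms=4/7b
15) 2273.086ms=48/7b +189.424ms=4/7b
16) 2462.51ms=52/7b +189.424ms=4/7b
17) 2651.934ms=8b +662.983ms=2b
18) 3314.917ms=10b +662.983ms=2b
Σ=12b of 12 (181bpm 4/4) — PASS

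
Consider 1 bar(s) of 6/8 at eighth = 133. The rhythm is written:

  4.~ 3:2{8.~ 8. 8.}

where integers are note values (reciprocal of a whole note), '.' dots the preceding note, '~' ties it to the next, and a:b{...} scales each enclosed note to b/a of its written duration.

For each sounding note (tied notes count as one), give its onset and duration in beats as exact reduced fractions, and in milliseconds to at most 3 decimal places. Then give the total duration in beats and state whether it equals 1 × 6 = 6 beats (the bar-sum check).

1) 0.0ms=0b +2255.639ms=5b
2) 2255.639ms=5b +451.128ms=1b
Σ=6b of 6 (133bpm 6/8) — PASS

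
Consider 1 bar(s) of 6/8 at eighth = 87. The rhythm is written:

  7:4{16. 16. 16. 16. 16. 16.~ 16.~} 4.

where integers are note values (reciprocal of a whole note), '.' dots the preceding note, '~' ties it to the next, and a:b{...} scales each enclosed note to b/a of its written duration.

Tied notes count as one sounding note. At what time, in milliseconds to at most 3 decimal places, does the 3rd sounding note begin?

note 3 onset = 6/7b = 591.133ms

1. 0.0ms @ 0 + 295.567ms (3/7)
2. 295.567ms @ 3/7 + 295.567ms (3/7)
3. 591.133ms @ 6/7 + 295.567ms (3/7)
4. 886.7ms @ 9/7 + 295.567ms (3/7)
5. 1182.266ms @ 12/7 + 295.567ms (3/7)
6. 1477.833ms @ 15/7 + 2660.099ms (27/7)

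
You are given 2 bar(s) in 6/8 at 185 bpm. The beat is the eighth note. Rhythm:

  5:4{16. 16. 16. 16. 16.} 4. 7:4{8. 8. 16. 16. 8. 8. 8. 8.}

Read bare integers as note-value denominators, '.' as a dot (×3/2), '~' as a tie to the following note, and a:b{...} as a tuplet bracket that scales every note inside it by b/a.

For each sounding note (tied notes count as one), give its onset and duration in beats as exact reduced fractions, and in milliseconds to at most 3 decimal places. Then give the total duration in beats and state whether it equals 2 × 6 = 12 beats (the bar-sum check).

1) 0.0ms=0b +194.595ms=3/5b
2) 194.595ms=3/5b +194.595ms=3/5b
3) 389.189ms=6/5b +194.595ms=3/5b
4) 583.784ms=9/5b +194.595ms=3/5b
5) 778.378ms=12/5b +194.595ms=3/5b
6) 972.973ms=3b +972.973ms=3b
7) 1945.946ms=6b +277.992ms=6/7b
8) 2223.938ms=48/7b +277.992ms=6/7b
9) 2501.931ms=54/7b +138.996ms=3/7b
10) 2640.927ms=57/7b +138.996ms=3/7b
11) 2779.923ms=60/7b +277.992ms=6/7b
12) 3057.915ms=66/7b +277.992ms=6/7b
13) 3335.907ms=72/7b +277.992ms=6/7b
14) 3613.9ms=78/7b +277.992ms=6/7b
Σ=12b of 12 (185bpm 6/8) — PASS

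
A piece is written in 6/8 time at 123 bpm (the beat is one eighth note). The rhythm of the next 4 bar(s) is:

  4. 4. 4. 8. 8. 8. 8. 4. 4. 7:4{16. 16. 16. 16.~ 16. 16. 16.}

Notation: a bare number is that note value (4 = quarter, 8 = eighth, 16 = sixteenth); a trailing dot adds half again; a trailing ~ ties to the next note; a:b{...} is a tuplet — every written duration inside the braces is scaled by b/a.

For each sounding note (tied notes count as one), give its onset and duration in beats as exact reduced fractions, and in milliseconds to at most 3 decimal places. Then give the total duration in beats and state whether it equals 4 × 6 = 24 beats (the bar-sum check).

1) 0.0ms=0b +1463.415ms=3b
2) 1463.415ms=3b +1463.415ms=3b
3) 2926.829ms=6b +1463.415ms=3b
4) 4390.244ms=9b +731.707ms=3/2b
5) 5121.951ms=21/2b +731.707ms=3/2b
6) 5853.659ms=12b +731.707ms=3/2b
7) 6585.366ms=27/2b +731.707ms=3/2b
8) 7317.073ms=15b +1463.415ms=3b
9) 8780.488ms=18b +1463.415ms=3b
10) 10243.902ms=21b +209.059ms=3/7b
11) 10452.962ms=150/7b +209.059ms=3/7b
12) 10662.021ms=153/7b +209.059ms=3/7b
13) 10871.08ms=156/7b +418.118ms=6/7b
14) 11289.199ms=162/7b +209.059ms=3/7b
15) 11498.258ms=165/7b +209.059ms=3/7b
Σ=24b of 24 (123bpm 6/8) — PASS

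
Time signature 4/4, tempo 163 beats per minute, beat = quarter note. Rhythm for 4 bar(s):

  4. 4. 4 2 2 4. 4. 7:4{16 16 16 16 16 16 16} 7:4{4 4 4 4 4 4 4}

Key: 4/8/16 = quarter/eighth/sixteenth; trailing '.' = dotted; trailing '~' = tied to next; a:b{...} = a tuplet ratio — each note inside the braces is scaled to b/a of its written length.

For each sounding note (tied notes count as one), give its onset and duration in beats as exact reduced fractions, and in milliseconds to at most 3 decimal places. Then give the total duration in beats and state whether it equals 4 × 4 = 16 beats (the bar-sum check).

1) 0.0ms=0b +552.147ms=3/2b
2) 552.147ms=3/2b +552.147ms=3/2b
3) 1104.294ms=3b +368.098ms=1b
4) 1472.393ms=4b +736.196ms=2b
5) 2208.589ms=6b +736.196ms=2b
6) 2944.785ms=8b +552.147ms=3/2b
7) 3496.933ms=19/2b +552.147ms=3/2b
8) 4049.08ms=11b +52.585ms=1/7b
9) 4101.665ms=78/7b +52.585ms=1/7b
10) 4154.251ms=79/7b +52.585ms=1/7b
11) 4206.836ms=80/7b +52.585ms=1/7b
12) 4259.422ms=81/7b +52.585ms=1/7b
13) 4312.007ms=82/7b +52.585ms=1/7b
14) 4364.592ms=83/7b +52.585ms=1/7b
15) 4417.178ms=12b +210.342ms=4/7b
16) 4627.52ms=88/7b +210.342ms=4/7b
17) 4837.862ms=92/7b +210.342ms=4/7b
18) 5048.203ms=96/7b +210.342ms=4/7b
19) 5258.545ms=100/7b +210.342ms=4/7b
20) 5468.887ms=104/7b +210.342ms=4/7b
21) 5679.229ms=108/7b +210.342ms=4/7b
Σ=16b of 16 (163bpm 4/4) — PASS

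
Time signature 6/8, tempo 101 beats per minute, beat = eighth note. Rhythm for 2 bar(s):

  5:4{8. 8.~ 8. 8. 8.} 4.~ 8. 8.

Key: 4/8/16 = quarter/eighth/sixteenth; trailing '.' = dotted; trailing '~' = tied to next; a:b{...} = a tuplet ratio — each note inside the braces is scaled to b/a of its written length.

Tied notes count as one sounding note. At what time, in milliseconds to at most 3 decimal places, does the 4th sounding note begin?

1. 0.0ms @ 0 + 712.871ms (6/5)
2. 712.871ms @ 6/5 + 1425.743ms (12/5)
3. 2138.614ms @ 18/5 + 712.871ms (6/5)
4. 2851.485ms @ 24/5 + 712.871ms (6/5)
5. 3564.356ms @ 6 + 2673.267ms (9/2)
6. 6237.624ms @ 21/2 + 891.089ms (3/2)

note 4 onset = 24/5b = 2851.485ms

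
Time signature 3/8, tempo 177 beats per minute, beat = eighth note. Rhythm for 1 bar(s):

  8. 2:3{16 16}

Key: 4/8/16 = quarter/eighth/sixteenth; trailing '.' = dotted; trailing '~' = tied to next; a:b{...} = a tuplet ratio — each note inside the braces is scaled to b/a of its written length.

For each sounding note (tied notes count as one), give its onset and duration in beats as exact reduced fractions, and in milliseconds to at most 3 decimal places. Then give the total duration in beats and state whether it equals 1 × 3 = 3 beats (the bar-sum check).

1) 0.0ms=0b +508.475ms=3/2b
2) 508.475ms=3/2b +254.237ms=3/4b
3) 762.712ms=9/4b +254.237ms=3/4b
Σ=3b of 3 (177bpm 3/8) — PASS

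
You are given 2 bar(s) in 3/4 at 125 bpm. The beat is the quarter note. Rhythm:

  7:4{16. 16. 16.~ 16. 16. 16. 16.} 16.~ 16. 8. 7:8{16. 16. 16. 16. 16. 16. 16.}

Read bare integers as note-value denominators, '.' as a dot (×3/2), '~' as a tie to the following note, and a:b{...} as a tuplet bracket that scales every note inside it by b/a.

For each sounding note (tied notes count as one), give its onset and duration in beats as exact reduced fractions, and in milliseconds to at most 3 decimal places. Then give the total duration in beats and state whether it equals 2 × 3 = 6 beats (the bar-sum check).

1) 0.0ms=0b +102.857ms=3/14b
2) 102.857ms=3/14b +102.857ms=3/14b
3) 205.714ms=3/7b +205.714ms=3/7b
4) 411.429ms=6/7b +102.857ms=3/14b
5) 514.286ms=15/14b +102.857ms=3/14b
6) 617.143ms=9/7b +102.857ms=3/14b
7) 720.0ms=3/2b +360.0ms=3/4b
8) 1080.0ms=9/4b +360.0ms=3/4b
9) 1440.0ms=3b +205.714ms=3/7b
10) 1645.714ms=24/7b +205.714ms=3/7b
11) 1851.429ms=27/7b +205.714ms=3/7b
12) 2057.143ms=30/7b +205.714ms=3/7b
13) 2262.857ms=33/7b +205.714ms=3/7b
14) 2468.571ms=36/7b +205.714ms=3/7b
15) 2674.286ms=39/7b +205.714ms=3/7b
Σ=6b of 6 (125bpm 3/4) — PASS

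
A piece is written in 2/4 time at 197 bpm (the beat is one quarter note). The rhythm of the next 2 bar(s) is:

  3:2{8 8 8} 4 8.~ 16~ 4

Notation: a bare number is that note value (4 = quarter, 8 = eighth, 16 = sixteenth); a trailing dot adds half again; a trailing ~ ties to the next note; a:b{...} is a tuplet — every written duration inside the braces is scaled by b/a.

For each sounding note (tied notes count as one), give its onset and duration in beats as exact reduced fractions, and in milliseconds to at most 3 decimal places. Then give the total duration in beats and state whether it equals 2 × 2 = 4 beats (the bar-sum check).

1) 0.0ms=0b +101.523ms=1/3b
2) 101.523ms=1/3b +101.523ms=1/3b
3) 203.046ms=2/3b +101.523ms=1/3b
4) 304.569ms=1b +304.569ms=1b
5) 609.137ms=2b +609.137ms=2b
Σ=4b of 4 (197bpm 2/4) — PASS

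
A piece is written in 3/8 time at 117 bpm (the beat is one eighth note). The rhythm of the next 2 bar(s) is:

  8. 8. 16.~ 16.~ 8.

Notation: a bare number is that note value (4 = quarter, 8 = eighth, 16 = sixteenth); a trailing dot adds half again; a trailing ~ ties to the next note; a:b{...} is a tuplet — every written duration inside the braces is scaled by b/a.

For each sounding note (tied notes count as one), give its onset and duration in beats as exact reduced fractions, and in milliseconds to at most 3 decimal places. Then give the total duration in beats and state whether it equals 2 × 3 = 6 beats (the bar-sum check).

1) 0.0ms=0b +769.231ms=3/2b
2) 769.231ms=3/2b +769.231ms=3/2b
3) 1538.462ms=3b +1538.462ms=3b
Σ=6b of 6 (117bpm 3/8) — PASS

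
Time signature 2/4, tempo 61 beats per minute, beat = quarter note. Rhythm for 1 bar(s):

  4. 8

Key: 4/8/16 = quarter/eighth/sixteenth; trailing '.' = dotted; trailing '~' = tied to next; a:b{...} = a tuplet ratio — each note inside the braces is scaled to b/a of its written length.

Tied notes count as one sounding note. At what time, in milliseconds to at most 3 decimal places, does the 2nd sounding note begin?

note 2 onset = 3/2b = 1475.41ms

1. 0.0ms @ 0 + 1475.41ms (3/2)
2. 1475.41ms @ 3/2 + 491.803ms (1/2)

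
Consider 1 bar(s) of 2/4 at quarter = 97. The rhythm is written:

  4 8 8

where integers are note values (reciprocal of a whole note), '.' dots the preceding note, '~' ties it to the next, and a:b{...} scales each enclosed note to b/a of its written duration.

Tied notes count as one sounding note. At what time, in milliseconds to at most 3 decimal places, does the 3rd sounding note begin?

note 3 onset = 3/2b = 927.835ms

1. 0.0ms @ 0 + 618.557ms (1)
2. 618.557ms @ 1 + 309.278ms (1/2)
3. 927.835ms @ 3/2 + 309.278ms (1/2)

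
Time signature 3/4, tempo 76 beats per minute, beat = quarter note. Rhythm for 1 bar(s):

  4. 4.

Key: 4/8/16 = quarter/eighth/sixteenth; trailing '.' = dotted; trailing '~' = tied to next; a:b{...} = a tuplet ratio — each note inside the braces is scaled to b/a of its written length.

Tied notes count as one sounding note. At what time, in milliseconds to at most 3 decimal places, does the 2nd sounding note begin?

note 2 onset = 3/2b = 1184.211ms

1. 0.0ms @ 0 + 1184.211ms (3/2)
2. 1184.211ms @ 3/2 + 1184.211ms (3/2)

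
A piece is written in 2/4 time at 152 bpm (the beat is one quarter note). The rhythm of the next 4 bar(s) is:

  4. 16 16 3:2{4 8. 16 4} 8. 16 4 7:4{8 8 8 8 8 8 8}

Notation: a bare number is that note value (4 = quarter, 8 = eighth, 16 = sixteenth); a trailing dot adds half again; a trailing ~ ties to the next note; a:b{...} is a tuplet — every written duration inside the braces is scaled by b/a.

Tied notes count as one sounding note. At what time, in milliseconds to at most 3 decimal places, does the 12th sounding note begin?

note 12 onset = 44/7b = 2481.203ms

1. 0.0ms @ 0 + 592.105ms (3/2)
2. 592.105ms @ 3/2 + 98.684ms (1/4)
3. 690.789ms @ 7/4 + 98.684ms (1/4)
4. 789.474ms @ 2 + 263.158ms (2/3)
5. 1052.632ms @ 8/3 + 197.368ms (1/2)
6. 1250.0ms @ 19/6 + 65.789ms (1/6)
7. 1315.789ms @ 10/3 + 263.158ms (2/3)
8. 1578.947ms @ 4 + 296.053ms (3/4)
9. 1875.0ms @ 19/4 + 98.684ms (1/4)
10. 1973.684ms @ 5 + 394.737ms (1)
11. 2368.421ms @ 6 + 112.782ms (2/7)
12. 2481.203ms @ 44/7 + 112.782ms (2/7)
13. 2593.985ms @ 46/7 + 112.782ms (2/7)
14. 2706.767ms @ 48/7 + 112.782ms (2/7)
15. 2819.549ms @ 50/7 + 112.782ms (2/7)
16. 2932.331ms @ 52/7 + 112.782ms (2/7)
17. 3045.113ms @ 54/7 + 112.782ms (2/7)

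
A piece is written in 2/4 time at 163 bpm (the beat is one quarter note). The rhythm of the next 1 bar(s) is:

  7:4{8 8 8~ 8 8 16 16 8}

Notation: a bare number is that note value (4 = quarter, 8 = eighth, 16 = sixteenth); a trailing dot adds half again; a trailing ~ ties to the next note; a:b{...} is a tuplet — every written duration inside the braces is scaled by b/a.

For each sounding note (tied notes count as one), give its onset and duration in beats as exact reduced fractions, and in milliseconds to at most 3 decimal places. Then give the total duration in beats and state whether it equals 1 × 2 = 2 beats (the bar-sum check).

1) 0.0ms=0b +105.171ms=2/7b
2) 105.171ms=2/7b +105.171ms=2/7b
3) 210.342ms=4/7b +210.342ms=4/7b
4) 420.684ms=8/7b +105.171ms=2/7b
5) 525.855ms=10/7b +52.585ms=1/7b
6) 578.44ms=11/7b +52.585ms=1/7b
7) 631.025ms=12/7b +105.171ms=2/7b
Σ=2b of 2 (163bpm 2/4) — PASS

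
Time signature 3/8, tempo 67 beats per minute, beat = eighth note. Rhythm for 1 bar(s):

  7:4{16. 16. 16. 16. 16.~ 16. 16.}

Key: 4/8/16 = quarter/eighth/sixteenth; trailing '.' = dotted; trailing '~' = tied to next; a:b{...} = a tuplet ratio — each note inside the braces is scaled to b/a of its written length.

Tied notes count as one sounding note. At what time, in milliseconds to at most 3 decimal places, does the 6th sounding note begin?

note 6 onset = 18/7b = 2302.772ms

1. 0.0ms @ 0 + 383.795ms (3/7)
2. 383.795ms @ 3/7 + 383.795ms (3/7)
3. 767.591ms @ 6/7 + 383.795ms (3/7)
4. 1151.386ms @ 9/7 + 383.795ms (3/7)
5. 1535.181ms @ 12/7 + 767.591ms (6/7)
6. 2302.772ms @ 18/7 + 383.795ms (3/7)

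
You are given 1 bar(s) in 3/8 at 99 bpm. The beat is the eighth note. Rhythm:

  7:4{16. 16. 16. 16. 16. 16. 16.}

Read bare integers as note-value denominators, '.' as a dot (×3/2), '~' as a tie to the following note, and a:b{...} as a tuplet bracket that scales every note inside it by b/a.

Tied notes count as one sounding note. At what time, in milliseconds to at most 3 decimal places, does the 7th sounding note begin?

1. 0.0ms @ 0 + 259.74ms (3/7)
2. 259.74ms @ 3/7 + 259.74ms (3/7)
3. 519.481ms @ 6/7 + 259.74ms (3/7)
4. 779.221ms @ 9/7 + 259.74ms (3/7)
5. 1038.961ms @ 12/7 + 259.74ms (3/7)
6. 1298.701ms @ 15/7 + 259.74ms (3/7)
7. 1558.442ms @ 18/7 + 259.74ms (3/7)

note 7 onset = 18/7b = 1558.442ms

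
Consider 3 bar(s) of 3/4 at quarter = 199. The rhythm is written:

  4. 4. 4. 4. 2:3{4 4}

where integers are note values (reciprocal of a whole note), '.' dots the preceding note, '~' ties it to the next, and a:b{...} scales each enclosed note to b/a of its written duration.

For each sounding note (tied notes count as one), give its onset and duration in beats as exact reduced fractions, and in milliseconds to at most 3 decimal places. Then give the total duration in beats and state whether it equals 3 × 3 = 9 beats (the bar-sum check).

1) 0.0ms=0b +452.261ms=3/2b
2) 452.261ms=3/2b +452.261ms=3/2b
3) 904.523ms=3b +452.261ms=3/2b
4) 1356.784ms=9/2b +452.261ms=3/2b
5) 1809.045ms=6b +452.261ms=3/2b
6) 2261.307ms=15/2b +452.261ms=3/2b
Σ=9b of 9 (199bpm 3/4) — PASS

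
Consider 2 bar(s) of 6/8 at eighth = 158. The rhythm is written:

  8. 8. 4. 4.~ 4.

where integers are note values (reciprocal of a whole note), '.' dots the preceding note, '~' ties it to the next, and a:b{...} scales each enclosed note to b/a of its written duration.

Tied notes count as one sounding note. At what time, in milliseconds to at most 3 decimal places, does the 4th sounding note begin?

1. 0.0ms @ 0 + 569.62ms (3/2)
2. 569.62ms @ 3/2 + 569.62ms (3/2)
3. 1139.241ms @ 3 + 1139.241ms (3)
4. 2278.481ms @ 6 + 2278.481ms (6)

note 4 onset = 6b = 2278.481ms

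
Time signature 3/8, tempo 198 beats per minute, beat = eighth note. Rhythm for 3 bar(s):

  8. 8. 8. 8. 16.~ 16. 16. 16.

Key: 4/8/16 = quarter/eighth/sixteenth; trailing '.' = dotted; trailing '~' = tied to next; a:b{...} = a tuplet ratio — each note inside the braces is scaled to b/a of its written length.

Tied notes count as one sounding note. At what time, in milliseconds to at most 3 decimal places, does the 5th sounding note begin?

1. 0.0ms @ 0 + 454.545ms (3/2)
2. 454.545ms @ 3/2 + 454.545ms (3/2)
3. 909.091ms @ 3 + 454.545ms (3/2)
4. 1363.636ms @ 9/2 + 454.545ms (3/2)
5. 1818.182ms @ 6 + 454.545ms (3/2)
6. 2272.727ms @ 15/2 + 227.273ms (3/4)
7. 2500.0ms @ 33/4 + 227.273ms (3/4)

note 5 onset = 6b = 1818.182ms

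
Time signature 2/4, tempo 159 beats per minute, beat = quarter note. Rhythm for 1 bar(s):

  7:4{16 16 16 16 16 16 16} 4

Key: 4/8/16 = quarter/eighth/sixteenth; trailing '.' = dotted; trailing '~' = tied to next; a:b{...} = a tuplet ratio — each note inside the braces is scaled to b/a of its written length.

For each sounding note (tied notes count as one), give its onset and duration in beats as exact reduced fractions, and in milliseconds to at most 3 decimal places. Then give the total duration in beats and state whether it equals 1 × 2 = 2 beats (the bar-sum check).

1) 0.0ms=0b +53.908ms=1/7b
2) 53.908ms=1/7b +53.908ms=1/7b
3) 107.817ms=2/7b +53.908ms=1/7b
4) 161.725ms=3/7b +53.908ms=1/7b
5) 215.633ms=4/7b +53.908ms=1/7b
6) 269.542ms=5/7b +53.908ms=1/7b
7) 323.45ms=6/7b +53.908ms=1/7b
8) 377.358ms=1b +377.358ms=1b
Σ=2b of 2 (159bpm 2/4) — PASS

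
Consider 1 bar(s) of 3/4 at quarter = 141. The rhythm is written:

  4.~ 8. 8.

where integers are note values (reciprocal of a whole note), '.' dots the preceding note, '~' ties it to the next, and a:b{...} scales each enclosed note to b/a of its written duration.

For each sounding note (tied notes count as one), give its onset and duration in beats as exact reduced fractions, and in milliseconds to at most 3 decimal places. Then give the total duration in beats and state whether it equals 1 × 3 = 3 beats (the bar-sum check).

1) 0.0ms=0b +957.447ms=9/4b
2) 957.447ms=9/4b +319.149ms=3/4b
Σ=3b of 3 (141bpm 3/4) — PASS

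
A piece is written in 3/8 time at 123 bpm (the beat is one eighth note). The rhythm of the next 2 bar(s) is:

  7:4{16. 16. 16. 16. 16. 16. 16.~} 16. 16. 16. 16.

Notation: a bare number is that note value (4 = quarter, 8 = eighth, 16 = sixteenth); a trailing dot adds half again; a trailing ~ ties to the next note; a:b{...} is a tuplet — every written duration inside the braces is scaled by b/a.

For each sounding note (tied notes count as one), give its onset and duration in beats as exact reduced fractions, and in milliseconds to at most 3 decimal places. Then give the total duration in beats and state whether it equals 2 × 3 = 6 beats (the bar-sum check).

1) 0.0ms=0b +209.059ms=3/7b
2) 209.059ms=3/7b +209.059ms=3/7b
3) 418.118ms=6/7b +209.059ms=3/7b
4) 627.178ms=9/7b +209.059ms=3/7b
5) 836.237ms=12/7b +209.059ms=3/7b
6) 1045.296ms=15/7b +209.059ms=3/7b
7) 1254.355ms=18/7b +574.913ms=33/28b
8) 1829.268ms=15/4b +365.854ms=3/4b
9) 2195.122ms=9/2b +365.854ms=3/4b
10) 2560.976ms=21/4b +365.854ms=3/4b
Σ=6b of 6 (123bpm 3/8) — PASS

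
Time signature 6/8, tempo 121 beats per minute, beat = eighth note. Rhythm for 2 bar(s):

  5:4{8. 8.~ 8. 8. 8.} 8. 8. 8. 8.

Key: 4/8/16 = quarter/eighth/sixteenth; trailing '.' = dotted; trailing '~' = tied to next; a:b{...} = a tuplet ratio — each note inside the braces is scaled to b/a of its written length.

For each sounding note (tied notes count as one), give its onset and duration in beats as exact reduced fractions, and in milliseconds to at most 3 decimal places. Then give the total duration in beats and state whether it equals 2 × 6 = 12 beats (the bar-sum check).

1) 0.0ms=0b +595.041ms=6/5b
2) 595.041ms=6/5b +1190.083ms=12/5b
3) 1785.124ms=18/5b +595.041ms=6/5b
4) 2380.165ms=24/5b +595.041ms=6/5b
5) 2975.207ms=6b +743.802ms=3/2b
6) 3719.008ms=15/2b +743.802ms=3/2b
7) 4462.81ms=9b +743.802ms=3/2b
8) 5206.612ms=21/2b +743.802ms=3/2b
Σ=12b of 12 (121bpm 6/8) — PASS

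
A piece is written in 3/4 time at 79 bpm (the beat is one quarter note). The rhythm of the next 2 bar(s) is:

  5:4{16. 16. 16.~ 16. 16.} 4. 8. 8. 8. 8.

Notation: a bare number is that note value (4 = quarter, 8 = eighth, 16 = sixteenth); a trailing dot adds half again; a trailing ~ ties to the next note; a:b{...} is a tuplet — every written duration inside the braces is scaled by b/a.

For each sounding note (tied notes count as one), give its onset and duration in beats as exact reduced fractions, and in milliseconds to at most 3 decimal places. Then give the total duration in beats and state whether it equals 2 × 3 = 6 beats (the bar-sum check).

1) 0.0ms=0b +227.848ms=3/10b
2) 227.848ms=3/10b +227.848ms=3/10b
3) 455.696ms=3/5b +455.696ms=3/5b
4) 911.392ms=6/5b +227.848ms=3/10b
5) 1139.241ms=3/2b +1139.241ms=3/2b
6) 2278.481ms=3b +569.62ms=3/4b
7) 2848.101ms=15/4b +569.62ms=3/4b
8) 3417.722ms=9/2b +569.62ms=3/4b
9) 3987.342ms=21/4b +569.62ms=3/4b
Σ=6b of 6 (79bpm 3/4) — PASS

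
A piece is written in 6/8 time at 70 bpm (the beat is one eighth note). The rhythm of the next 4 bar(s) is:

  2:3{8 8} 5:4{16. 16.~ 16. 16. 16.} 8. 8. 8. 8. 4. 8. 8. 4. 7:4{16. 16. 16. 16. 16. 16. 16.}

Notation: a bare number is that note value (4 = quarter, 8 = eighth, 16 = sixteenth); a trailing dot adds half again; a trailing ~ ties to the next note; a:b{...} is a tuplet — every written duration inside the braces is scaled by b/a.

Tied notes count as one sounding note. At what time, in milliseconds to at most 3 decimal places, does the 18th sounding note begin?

note 18 onset = 156/7b = 19102.041ms

1. 0.0ms @ 0 + 1285.714ms (3/2)
2. 1285.714ms @ 3/2 + 1285.714ms (3/2)
3. 2571.429ms @ 3 + 514.286ms (3/5)
4. 3085.714ms @ 18/5 + 1028.571ms (6/5)
5. 4114.286ms @ 24/5 + 514.286ms (3/5)
6. 4628.571ms @ 27/5 + 514.286ms (3/5)
7. 5142.857ms @ 6 + 1285.714ms (3/2)
8. 6428.571ms @ 15/2 + 1285.714ms (3/2)
9. 7714.286ms @ 9 + 1285.714ms (3/2)
10. 9000.0ms @ 21/2 + 1285.714ms (3/2)
11. 10285.714ms @ 12 + 2571.429ms (3)
12. 12857.143ms @ 15 + 1285.714ms (3/2)
13. 14142.857ms @ 33/2 + 1285.714ms (3/2)
14. 15428.571ms @ 18 + 2571.429ms (3)
15. 18000.0ms @ 21 + 367.347ms (3/7)
16. 18367.347ms @ 150/7 + 367.347ms (3/7)
17. 18734.694ms @ 153/7 + 367.347ms (3/7)
18. 19102.041ms @ 156/7 + 367.347ms (3/7)
19. 19469.388ms @ 159/7 + 367.347ms (3/7)
20. 19836.735ms @ 162/7 + 367.347ms (3/7)
21. 20204.082ms @ 165/7 + 367.347ms (3/7)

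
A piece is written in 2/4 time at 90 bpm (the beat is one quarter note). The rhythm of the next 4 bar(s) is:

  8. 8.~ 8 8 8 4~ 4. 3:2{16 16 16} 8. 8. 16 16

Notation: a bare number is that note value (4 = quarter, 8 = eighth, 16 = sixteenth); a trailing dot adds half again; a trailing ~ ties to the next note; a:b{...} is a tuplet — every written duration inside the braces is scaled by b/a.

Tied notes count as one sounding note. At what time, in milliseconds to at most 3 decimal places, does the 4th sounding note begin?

1. 0.0ms @ 0 + 500.0ms (3/4)
2. 500.0ms @ 3/4 + 833.333ms (5/4)
3. 1333.333ms @ 2 + 333.333ms (1/2)
4. 1666.667ms @ 5/2 + 333.333ms (1/2)
5. 2000.0ms @ 3 + 1666.667ms (5/2)
6. 3666.667ms @ 11/2 + 111.111ms (1/6)
7. 3777.778ms @ 17/3 + 111.111ms (1/6)
8. 3888.889ms @ 35/6 + 111.111ms (1/6)
9. 4000.0ms @ 6 + 500.0ms (3/4)
10. 4500.0ms @ 27/4 + 500.0ms (3/4)
11. 5000.0ms @ 15/2 + 166.667ms (1/4)
12. 5166.667ms @ 31/4 + 166.667ms (1/4)

note 4 onset = 5/2b = 1666.667ms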